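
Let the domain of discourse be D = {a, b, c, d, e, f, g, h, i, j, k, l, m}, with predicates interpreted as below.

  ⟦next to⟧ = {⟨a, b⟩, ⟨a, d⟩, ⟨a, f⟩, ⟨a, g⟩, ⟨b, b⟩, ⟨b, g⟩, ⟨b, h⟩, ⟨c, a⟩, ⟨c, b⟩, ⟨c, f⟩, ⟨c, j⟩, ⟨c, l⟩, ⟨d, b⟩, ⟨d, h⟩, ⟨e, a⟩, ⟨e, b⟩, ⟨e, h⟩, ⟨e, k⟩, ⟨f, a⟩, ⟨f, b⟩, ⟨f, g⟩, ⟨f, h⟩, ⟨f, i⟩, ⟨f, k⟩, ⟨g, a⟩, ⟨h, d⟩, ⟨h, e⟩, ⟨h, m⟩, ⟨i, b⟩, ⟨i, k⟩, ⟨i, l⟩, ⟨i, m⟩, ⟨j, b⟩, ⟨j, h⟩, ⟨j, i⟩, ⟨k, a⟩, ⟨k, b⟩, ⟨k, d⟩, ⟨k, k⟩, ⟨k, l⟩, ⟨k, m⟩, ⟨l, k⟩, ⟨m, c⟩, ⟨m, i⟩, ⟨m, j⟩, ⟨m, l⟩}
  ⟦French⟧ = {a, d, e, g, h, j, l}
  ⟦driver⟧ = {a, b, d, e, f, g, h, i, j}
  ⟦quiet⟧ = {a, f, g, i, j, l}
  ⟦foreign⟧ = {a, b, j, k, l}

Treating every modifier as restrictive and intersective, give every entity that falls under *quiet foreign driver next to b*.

{a, j}

⟦next to b⟧ = {x : ⟨x, b⟩ ∈ ⟦next to⟧} = {a, b, c, d, e, f, i, j, k}
⟦driver⟧ = {a, b, d, e, f, g, h, i, j}
… ∩ ⟦next to b⟧ = {a, b, d, e, f, g, h, i, j} ∩ {a, b, c, d, e, f, i, j, k} = {a, b, d, e, f, i, j}
… ∩ ⟦quiet⟧ = {a, b, d, e, f, i, j} ∩ {a, f, g, i, j, l} = {a, f, i, j}
… ∩ ⟦foreign⟧ = {a, f, i, j} ∩ {a, b, j, k, l} = {a, j}
So ⟦quiet foreign driver next to b⟧ = {a, j}.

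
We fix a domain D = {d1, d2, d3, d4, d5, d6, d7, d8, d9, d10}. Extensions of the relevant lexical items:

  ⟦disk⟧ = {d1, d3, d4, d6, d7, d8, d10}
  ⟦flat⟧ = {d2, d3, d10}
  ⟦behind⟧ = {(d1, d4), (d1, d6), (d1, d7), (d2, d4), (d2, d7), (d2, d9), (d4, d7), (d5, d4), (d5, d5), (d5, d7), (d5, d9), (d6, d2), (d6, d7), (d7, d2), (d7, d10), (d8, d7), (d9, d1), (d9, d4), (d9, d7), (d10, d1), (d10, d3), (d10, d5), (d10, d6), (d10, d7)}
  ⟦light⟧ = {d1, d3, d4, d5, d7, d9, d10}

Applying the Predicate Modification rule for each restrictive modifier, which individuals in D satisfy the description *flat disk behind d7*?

⟦behind d7⟧ = {x : ⟨x, d7⟩ ∈ ⟦behind⟧} = {d1, d2, d4, d5, d6, d8, d9, d10}
⟦disk⟧ = {d1, d3, d4, d6, d7, d8, d10}
… ∩ ⟦behind d7⟧ = {d1, d3, d4, d6, d7, d8, d10} ∩ {d1, d2, d4, d5, d6, d8, d9, d10} = {d1, d4, d6, d8, d10}
… ∩ ⟦flat⟧ = {d1, d4, d6, d8, d10} ∩ {d2, d3, d10} = {d10}
So ⟦flat disk behind d7⟧ = {d10}.

{d10}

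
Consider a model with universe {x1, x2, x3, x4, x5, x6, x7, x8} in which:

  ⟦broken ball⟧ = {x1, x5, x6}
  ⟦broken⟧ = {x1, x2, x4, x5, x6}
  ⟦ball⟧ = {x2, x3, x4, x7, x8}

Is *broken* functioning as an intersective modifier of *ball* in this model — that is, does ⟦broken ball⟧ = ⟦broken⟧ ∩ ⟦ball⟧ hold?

⟦broken⟧ ∩ ⟦ball⟧ = {x1, x2, x4, x5, x6} ∩ {x2, x3, x4, x7, x8} = {x2, x4}
Observed ⟦broken ball⟧ = {x1, x5, x6}.
These differ, so the modifier is not intersective in this model.

no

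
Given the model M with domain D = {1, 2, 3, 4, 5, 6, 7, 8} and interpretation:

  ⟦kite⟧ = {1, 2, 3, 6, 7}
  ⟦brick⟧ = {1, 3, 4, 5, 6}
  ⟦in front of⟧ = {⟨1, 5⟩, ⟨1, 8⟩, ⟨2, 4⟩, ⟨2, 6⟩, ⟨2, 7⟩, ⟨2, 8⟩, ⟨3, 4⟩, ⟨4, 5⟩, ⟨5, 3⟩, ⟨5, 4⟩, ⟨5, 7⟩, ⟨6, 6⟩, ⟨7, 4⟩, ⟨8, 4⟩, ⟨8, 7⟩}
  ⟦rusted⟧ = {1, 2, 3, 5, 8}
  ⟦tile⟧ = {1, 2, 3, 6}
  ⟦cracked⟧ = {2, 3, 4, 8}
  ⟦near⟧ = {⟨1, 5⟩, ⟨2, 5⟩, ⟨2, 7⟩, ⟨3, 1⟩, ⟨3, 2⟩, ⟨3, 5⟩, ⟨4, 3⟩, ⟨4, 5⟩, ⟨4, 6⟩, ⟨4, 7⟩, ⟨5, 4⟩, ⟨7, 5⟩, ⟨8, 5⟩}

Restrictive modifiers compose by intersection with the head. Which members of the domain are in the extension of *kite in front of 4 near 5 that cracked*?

{2, 3}

⟦in front of 4⟧ = {x : ⟨x, 4⟩ ∈ ⟦in front of⟧} = {2, 3, 5, 7, 8}
⟦near 5⟧ = {x : ⟨x, 5⟩ ∈ ⟦near⟧} = {1, 2, 3, 4, 7, 8}
⟦that cracked⟧ = ⟦cracked⟧ = {2, 3, 4, 8}
⟦kite⟧ = {1, 2, 3, 6, 7}
… ∩ ⟦in front of 4⟧ = {1, 2, 3, 6, 7} ∩ {2, 3, 5, 7, 8} = {2, 3, 7}
… ∩ ⟦near 5⟧ = {2, 3, 7} ∩ {1, 2, 3, 4, 7, 8} = {2, 3, 7}
… ∩ ⟦that cracked⟧ = {2, 3, 7} ∩ {2, 3, 4, 8} = {2, 3}
So ⟦kite in front of 4 near 5 that cracked⟧ = {2, 3}.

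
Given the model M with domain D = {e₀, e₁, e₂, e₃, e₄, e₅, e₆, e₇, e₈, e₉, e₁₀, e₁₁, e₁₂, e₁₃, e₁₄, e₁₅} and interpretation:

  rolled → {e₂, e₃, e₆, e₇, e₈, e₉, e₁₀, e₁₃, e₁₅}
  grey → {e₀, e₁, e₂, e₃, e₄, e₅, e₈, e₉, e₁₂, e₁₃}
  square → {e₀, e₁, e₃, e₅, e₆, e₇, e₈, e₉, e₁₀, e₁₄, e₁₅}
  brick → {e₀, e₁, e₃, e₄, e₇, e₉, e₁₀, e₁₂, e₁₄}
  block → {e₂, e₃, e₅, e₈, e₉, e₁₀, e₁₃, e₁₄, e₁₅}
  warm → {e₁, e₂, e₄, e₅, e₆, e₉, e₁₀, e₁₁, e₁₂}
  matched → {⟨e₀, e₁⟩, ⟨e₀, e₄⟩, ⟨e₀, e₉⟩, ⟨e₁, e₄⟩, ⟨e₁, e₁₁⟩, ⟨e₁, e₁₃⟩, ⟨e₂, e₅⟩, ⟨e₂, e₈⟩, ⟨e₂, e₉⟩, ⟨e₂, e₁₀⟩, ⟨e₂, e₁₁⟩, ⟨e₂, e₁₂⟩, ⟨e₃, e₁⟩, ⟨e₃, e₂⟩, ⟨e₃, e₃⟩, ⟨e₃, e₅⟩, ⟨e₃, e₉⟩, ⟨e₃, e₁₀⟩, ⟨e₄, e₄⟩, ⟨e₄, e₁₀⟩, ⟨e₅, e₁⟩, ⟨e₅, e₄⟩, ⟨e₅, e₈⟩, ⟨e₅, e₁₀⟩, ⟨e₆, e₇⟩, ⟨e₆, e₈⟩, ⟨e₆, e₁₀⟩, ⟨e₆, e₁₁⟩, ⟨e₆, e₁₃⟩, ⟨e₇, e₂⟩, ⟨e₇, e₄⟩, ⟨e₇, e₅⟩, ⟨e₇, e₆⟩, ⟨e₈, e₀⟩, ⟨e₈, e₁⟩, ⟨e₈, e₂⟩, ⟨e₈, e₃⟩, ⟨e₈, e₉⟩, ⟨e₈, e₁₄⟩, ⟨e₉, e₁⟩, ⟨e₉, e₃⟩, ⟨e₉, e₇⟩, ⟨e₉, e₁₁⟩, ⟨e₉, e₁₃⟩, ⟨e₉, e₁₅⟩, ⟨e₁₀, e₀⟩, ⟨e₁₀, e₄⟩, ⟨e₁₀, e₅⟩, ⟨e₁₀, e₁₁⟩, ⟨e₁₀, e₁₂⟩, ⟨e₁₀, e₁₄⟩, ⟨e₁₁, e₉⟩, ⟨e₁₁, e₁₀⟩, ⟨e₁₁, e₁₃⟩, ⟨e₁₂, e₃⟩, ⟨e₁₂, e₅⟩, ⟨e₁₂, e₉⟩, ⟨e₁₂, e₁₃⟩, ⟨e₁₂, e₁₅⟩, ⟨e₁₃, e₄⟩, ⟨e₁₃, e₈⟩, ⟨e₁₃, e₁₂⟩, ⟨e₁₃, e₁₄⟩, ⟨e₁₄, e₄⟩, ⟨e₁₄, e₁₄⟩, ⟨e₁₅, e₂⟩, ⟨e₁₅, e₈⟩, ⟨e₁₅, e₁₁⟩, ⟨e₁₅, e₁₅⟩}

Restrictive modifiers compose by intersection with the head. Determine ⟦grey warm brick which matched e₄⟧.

{e₁, e₄}

⟦which matched e₄⟧ = {x : ⟨x, e₄⟩ ∈ ⟦matched⟧} = {e₀, e₁, e₄, e₅, e₇, e₁₀, e₁₃, e₁₄}
⟦brick⟧ = {e₀, e₁, e₃, e₄, e₇, e₉, e₁₀, e₁₂, e₁₄}
… ∩ ⟦which matched e₄⟧ = {e₀, e₁, e₃, e₄, e₇, e₉, e₁₀, e₁₂, e₁₄} ∩ {e₀, e₁, e₄, e₅, e₇, e₁₀, e₁₃, e₁₄} = {e₀, e₁, e₄, e₇, e₁₀, e₁₄}
… ∩ ⟦grey⟧ = {e₀, e₁, e₄, e₇, e₁₀, e₁₄} ∩ {e₀, e₁, e₂, e₃, e₄, e₅, e₈, e₉, e₁₂, e₁₃} = {e₀, e₁, e₄}
… ∩ ⟦warm⟧ = {e₀, e₁, e₄} ∩ {e₁, e₂, e₄, e₅, e₆, e₉, e₁₀, e₁₁, e₁₂} = {e₁, e₄}
So ⟦grey warm brick which matched e₄⟧ = {e₁, e₄}.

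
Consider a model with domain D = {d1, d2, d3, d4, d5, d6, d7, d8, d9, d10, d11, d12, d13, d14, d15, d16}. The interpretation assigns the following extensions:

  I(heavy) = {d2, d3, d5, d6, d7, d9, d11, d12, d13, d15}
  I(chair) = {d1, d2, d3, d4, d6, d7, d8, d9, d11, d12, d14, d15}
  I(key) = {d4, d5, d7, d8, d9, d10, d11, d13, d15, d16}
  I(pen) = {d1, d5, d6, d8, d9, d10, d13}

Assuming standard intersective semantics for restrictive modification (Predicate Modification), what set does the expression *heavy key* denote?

⟦key⟧ = {d4, d5, d7, d8, d9, d10, d11, d13, d15, d16}
… ∩ ⟦heavy⟧ = {d4, d5, d7, d8, d9, d10, d11, d13, d15, d16} ∩ {d2, d3, d5, d6, d7, d9, d11, d12, d13, d15} = {d5, d7, d9, d11, d13, d15}
So ⟦heavy key⟧ = {d5, d7, d9, d11, d13, d15}.

{d5, d7, d9, d11, d13, d15}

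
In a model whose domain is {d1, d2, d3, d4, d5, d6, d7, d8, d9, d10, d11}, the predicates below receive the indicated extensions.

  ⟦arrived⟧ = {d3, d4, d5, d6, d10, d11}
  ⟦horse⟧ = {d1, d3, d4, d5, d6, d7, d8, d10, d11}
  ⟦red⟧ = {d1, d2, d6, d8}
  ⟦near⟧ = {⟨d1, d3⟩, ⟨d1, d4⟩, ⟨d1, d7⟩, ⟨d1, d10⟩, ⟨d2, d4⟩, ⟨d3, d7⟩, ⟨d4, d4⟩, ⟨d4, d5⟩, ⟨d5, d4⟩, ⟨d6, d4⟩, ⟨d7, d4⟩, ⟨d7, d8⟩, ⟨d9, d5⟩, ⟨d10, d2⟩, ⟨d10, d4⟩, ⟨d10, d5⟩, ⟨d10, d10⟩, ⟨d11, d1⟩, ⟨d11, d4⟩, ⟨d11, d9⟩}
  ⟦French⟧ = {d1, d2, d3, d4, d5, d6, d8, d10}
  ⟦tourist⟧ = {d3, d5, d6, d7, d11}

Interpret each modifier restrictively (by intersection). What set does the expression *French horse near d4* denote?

{d1, d4, d5, d6, d10}

⟦near d4⟧ = {x : ⟨x, d4⟩ ∈ ⟦near⟧} = {d1, d2, d4, d5, d6, d7, d10, d11}
⟦horse⟧ = {d1, d3, d4, d5, d6, d7, d8, d10, d11}
… ∩ ⟦near d4⟧ = {d1, d3, d4, d5, d6, d7, d8, d10, d11} ∩ {d1, d2, d4, d5, d6, d7, d10, d11} = {d1, d4, d5, d6, d7, d10, d11}
… ∩ ⟦French⟧ = {d1, d4, d5, d6, d7, d10, d11} ∩ {d1, d2, d3, d4, d5, d6, d8, d10} = {d1, d4, d5, d6, d10}
So ⟦French horse near d4⟧ = {d1, d4, d5, d6, d10}.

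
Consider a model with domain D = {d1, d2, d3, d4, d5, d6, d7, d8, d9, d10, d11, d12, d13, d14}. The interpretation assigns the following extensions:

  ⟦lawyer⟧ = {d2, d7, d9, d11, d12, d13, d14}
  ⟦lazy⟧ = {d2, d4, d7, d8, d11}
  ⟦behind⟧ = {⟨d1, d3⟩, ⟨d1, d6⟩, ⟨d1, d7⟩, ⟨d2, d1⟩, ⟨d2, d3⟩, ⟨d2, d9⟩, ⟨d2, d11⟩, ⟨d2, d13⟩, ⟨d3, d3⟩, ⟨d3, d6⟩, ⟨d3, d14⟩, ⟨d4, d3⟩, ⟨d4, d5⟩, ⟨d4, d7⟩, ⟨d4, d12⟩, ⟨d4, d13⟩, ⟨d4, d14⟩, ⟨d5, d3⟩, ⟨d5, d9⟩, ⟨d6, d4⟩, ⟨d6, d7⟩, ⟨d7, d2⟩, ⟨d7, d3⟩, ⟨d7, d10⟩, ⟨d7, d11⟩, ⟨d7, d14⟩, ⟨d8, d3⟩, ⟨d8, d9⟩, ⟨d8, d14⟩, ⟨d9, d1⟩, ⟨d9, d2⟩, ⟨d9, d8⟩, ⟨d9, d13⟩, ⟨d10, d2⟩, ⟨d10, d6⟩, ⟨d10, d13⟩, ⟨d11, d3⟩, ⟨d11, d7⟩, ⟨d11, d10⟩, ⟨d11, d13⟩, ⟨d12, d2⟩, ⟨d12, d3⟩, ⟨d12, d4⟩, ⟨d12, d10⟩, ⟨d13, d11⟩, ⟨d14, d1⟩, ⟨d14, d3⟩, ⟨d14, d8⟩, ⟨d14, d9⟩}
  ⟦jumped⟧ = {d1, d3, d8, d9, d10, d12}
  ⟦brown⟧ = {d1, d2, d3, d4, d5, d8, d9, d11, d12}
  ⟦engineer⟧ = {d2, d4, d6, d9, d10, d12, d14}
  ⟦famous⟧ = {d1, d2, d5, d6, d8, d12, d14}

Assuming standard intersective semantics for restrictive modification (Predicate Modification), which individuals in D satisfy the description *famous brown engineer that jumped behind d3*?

{d12}

⟦that jumped⟧ = ⟦jumped⟧ = {d1, d3, d8, d9, d10, d12}
⟦behind d3⟧ = {x : ⟨x, d3⟩ ∈ ⟦behind⟧} = {d1, d2, d3, d4, d5, d7, d8, d11, d12, d14}
⟦engineer⟧ = {d2, d4, d6, d9, d10, d12, d14}
… ∩ ⟦that jumped⟧ = {d2, d4, d6, d9, d10, d12, d14} ∩ {d1, d3, d8, d9, d10, d12} = {d9, d10, d12}
… ∩ ⟦behind d3⟧ = {d9, d10, d12} ∩ {d1, d2, d3, d4, d5, d7, d8, d11, d12, d14} = {d12}
… ∩ ⟦famous⟧ = {d12} ∩ {d1, d2, d5, d6, d8, d12, d14} = {d12}
… ∩ ⟦brown⟧ = {d12} ∩ {d1, d2, d3, d4, d5, d8, d9, d11, d12} = {d12}
So ⟦famous brown engineer that jumped behind d3⟧ = {d12}.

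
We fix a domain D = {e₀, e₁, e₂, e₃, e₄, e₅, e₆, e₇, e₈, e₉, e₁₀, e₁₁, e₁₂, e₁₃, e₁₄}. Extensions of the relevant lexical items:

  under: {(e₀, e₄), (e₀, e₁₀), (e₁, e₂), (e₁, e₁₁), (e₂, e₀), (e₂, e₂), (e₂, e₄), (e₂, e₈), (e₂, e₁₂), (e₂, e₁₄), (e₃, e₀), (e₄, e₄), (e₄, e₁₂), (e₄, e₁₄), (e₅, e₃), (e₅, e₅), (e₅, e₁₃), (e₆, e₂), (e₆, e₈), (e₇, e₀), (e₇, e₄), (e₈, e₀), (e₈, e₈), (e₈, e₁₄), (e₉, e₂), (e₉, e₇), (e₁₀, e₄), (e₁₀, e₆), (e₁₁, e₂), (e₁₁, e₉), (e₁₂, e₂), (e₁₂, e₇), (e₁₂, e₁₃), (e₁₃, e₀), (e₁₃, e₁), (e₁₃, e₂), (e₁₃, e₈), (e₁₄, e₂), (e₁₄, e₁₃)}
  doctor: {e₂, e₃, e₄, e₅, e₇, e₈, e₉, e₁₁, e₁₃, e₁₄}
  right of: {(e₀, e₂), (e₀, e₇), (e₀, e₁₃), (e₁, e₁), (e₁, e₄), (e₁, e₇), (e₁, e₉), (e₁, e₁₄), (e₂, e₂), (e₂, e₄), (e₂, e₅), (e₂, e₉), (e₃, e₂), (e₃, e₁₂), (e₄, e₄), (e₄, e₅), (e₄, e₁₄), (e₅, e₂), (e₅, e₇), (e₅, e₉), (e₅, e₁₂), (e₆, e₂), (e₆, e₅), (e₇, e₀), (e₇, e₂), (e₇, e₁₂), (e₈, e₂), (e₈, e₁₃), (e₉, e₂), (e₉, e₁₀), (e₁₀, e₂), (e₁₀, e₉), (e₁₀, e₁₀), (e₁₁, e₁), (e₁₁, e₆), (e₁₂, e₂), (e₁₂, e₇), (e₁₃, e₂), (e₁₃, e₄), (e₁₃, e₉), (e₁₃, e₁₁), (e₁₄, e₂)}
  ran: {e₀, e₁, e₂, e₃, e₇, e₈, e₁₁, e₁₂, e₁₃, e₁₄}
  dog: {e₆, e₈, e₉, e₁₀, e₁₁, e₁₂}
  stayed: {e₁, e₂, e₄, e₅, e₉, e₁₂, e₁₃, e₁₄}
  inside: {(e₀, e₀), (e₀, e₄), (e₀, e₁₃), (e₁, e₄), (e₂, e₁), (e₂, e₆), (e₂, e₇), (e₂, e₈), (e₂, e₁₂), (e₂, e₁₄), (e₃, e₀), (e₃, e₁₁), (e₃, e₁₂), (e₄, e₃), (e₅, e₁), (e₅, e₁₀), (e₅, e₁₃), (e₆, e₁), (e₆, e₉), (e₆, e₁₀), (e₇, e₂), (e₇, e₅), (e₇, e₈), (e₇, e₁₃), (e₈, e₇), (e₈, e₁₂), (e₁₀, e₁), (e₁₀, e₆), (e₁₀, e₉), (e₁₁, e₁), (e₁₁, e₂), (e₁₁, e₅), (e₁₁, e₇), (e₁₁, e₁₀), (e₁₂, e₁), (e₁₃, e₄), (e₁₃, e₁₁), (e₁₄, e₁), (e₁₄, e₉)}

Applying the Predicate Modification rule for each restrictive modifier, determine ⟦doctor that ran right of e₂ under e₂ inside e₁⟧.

{e₂, e₁₄}

⟦that ran⟧ = ⟦ran⟧ = {e₀, e₁, e₂, e₃, e₇, e₈, e₁₁, e₁₂, e₁₃, e₁₄}
⟦right of e₂⟧ = {x : ⟨x, e₂⟩ ∈ ⟦right of⟧} = {e₀, e₂, e₃, e₅, e₆, e₇, e₈, e₉, e₁₀, e₁₂, e₁₃, e₁₄}
⟦under e₂⟧ = {x : ⟨x, e₂⟩ ∈ ⟦under⟧} = {e₁, e₂, e₆, e₉, e₁₁, e₁₂, e₁₃, e₁₄}
⟦inside e₁⟧ = {x : ⟨x, e₁⟩ ∈ ⟦inside⟧} = {e₂, e₅, e₆, e₁₀, e₁₁, e₁₂, e₁₄}
⟦doctor⟧ = {e₂, e₃, e₄, e₅, e₇, e₈, e₉, e₁₁, e₁₃, e₁₄}
… ∩ ⟦that ran⟧ = {e₂, e₃, e₄, e₅, e₇, e₈, e₉, e₁₁, e₁₃, e₁₄} ∩ {e₀, e₁, e₂, e₃, e₇, e₈, e₁₁, e₁₂, e₁₃, e₁₄} = {e₂, e₃, e₇, e₈, e₁₁, e₁₃, e₁₄}
… ∩ ⟦right of e₂⟧ = {e₂, e₃, e₇, e₈, e₁₁, e₁₃, e₁₄} ∩ {e₀, e₂, e₃, e₅, e₆, e₇, e₈, e₉, e₁₀, e₁₂, e₁₃, e₁₄} = {e₂, e₃, e₇, e₈, e₁₃, e₁₄}
… ∩ ⟦under e₂⟧ = {e₂, e₃, e₇, e₈, e₁₃, e₁₄} ∩ {e₁, e₂, e₆, e₉, e₁₁, e₁₂, e₁₃, e₁₄} = {e₂, e₁₃, e₁₄}
… ∩ ⟦inside e₁⟧ = {e₂, e₁₃, e₁₄} ∩ {e₂, e₅, e₆, e₁₀, e₁₁, e₁₂, e₁₄} = {e₂, e₁₄}
So ⟦doctor that ran right of e₂ under e₂ inside e₁⟧ = {e₂, e₁₄}.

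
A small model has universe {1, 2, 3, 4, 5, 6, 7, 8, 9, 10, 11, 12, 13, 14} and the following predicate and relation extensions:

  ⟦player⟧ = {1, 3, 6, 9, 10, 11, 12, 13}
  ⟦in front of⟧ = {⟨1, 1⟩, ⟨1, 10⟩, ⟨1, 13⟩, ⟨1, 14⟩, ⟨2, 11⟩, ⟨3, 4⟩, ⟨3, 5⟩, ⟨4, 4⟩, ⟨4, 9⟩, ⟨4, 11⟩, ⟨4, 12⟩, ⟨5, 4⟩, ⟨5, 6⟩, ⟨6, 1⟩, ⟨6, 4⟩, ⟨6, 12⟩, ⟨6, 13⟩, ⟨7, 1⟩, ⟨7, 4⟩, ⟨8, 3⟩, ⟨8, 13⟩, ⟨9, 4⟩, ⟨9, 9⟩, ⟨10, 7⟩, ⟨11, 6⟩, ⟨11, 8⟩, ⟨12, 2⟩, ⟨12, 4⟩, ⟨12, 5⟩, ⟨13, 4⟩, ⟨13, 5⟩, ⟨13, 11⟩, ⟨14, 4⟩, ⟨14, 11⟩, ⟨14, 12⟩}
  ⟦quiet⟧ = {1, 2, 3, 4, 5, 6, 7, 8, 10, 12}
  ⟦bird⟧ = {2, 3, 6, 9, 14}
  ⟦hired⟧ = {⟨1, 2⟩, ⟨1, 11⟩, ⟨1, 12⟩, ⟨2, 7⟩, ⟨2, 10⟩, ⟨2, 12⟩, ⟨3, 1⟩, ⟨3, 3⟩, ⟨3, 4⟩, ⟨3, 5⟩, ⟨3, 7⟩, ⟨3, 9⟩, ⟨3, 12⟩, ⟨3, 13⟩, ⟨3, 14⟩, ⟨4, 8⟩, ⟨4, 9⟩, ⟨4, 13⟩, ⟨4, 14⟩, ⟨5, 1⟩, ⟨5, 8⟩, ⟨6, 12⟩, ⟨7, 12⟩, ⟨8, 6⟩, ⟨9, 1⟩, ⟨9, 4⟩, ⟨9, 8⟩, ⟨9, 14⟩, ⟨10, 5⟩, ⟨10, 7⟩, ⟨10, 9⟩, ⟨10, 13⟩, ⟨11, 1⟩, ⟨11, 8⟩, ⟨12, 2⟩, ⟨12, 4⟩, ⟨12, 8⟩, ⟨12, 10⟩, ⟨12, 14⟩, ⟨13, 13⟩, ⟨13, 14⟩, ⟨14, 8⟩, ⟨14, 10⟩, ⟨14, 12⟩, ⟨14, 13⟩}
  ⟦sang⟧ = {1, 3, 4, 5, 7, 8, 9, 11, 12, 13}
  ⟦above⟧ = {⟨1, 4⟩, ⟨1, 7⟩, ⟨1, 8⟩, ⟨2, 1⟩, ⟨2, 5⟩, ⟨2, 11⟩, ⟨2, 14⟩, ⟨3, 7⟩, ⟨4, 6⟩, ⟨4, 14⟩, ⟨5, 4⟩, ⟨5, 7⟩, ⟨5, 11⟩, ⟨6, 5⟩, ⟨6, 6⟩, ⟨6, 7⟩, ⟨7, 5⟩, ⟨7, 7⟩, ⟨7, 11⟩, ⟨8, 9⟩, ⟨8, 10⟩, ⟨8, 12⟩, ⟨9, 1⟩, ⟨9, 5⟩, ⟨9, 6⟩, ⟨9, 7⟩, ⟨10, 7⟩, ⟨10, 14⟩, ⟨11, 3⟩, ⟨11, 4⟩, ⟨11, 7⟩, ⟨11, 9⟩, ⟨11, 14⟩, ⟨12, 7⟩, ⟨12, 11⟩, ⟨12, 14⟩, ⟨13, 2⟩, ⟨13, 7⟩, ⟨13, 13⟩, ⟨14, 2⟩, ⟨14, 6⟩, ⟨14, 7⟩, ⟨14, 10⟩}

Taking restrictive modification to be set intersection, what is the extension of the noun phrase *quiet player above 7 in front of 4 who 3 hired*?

⟦above 7⟧ = {x : ⟨x, 7⟩ ∈ ⟦above⟧} = {1, 3, 5, 6, 7, 9, 10, 11, 12, 13, 14}
⟦in front of 4⟧ = {x : ⟨x, 4⟩ ∈ ⟦in front of⟧} = {3, 4, 5, 6, 7, 9, 12, 13, 14}
⟦who 3 hired⟧ = {x : ⟨3, x⟩ ∈ ⟦hired⟧} = {1, 3, 4, 5, 7, 9, 12, 13, 14}
⟦player⟧ = {1, 3, 6, 9, 10, 11, 12, 13}
… ∩ ⟦above 7⟧ = {1, 3, 6, 9, 10, 11, 12, 13} ∩ {1, 3, 5, 6, 7, 9, 10, 11, 12, 13, 14} = {1, 3, 6, 9, 10, 11, 12, 13}
… ∩ ⟦in front of 4⟧ = {1, 3, 6, 9, 10, 11, 12, 13} ∩ {3, 4, 5, 6, 7, 9, 12, 13, 14} = {3, 6, 9, 12, 13}
… ∩ ⟦who 3 hired⟧ = {3, 6, 9, 12, 13} ∩ {1, 3, 4, 5, 7, 9, 12, 13, 14} = {3, 9, 12, 13}
… ∩ ⟦quiet⟧ = {3, 9, 12, 13} ∩ {1, 2, 3, 4, 5, 6, 7, 8, 10, 12} = {3, 12}
So ⟦quiet player above 7 in front of 4 who 3 hired⟧ = {3, 12}.

{3, 12}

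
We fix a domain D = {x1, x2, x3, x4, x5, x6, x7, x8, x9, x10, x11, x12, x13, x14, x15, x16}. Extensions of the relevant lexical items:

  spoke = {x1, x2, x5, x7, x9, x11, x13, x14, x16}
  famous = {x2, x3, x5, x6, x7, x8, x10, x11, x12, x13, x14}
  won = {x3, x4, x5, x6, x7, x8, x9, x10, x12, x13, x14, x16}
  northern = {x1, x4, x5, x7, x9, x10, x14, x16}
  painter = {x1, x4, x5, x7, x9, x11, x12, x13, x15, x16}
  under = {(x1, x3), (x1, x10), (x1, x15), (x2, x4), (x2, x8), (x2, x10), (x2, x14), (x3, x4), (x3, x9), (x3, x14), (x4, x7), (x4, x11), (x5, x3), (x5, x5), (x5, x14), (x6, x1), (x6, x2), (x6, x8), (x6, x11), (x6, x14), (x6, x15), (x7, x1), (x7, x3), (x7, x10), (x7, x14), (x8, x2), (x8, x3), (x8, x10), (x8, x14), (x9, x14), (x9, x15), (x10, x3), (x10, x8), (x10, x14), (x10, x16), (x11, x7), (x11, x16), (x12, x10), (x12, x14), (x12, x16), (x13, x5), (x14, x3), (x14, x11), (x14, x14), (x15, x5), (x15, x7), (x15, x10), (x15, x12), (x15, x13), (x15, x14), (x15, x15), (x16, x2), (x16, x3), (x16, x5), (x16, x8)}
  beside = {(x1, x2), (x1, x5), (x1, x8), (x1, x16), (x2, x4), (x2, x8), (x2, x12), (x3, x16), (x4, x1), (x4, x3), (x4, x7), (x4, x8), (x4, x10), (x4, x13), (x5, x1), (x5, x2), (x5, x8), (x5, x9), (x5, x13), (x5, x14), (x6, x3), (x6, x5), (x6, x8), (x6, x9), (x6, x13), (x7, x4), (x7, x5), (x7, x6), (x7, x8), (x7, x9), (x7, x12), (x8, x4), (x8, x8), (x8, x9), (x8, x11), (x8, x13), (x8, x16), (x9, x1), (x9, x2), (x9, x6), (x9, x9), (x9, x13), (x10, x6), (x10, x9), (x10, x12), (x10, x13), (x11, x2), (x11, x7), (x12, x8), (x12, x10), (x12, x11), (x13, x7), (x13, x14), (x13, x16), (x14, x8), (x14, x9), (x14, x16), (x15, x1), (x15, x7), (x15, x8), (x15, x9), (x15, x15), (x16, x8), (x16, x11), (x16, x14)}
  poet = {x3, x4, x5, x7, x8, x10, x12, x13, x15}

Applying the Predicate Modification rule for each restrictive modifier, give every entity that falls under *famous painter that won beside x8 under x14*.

{x5, x7, x12}

⟦that won⟧ = ⟦won⟧ = {x3, x4, x5, x6, x7, x8, x9, x10, x12, x13, x14, x16}
⟦beside x8⟧ = {x : ⟨x, x8⟩ ∈ ⟦beside⟧} = {x1, x2, x4, x5, x6, x7, x8, x12, x14, x15, x16}
⟦under x14⟧ = {x : ⟨x, x14⟩ ∈ ⟦under⟧} = {x2, x3, x5, x6, x7, x8, x9, x10, x12, x14, x15}
⟦painter⟧ = {x1, x4, x5, x7, x9, x11, x12, x13, x15, x16}
… ∩ ⟦that won⟧ = {x1, x4, x5, x7, x9, x11, x12, x13, x15, x16} ∩ {x3, x4, x5, x6, x7, x8, x9, x10, x12, x13, x14, x16} = {x4, x5, x7, x9, x12, x13, x16}
… ∩ ⟦beside x8⟧ = {x4, x5, x7, x9, x12, x13, x16} ∩ {x1, x2, x4, x5, x6, x7, x8, x12, x14, x15, x16} = {x4, x5, x7, x12, x16}
… ∩ ⟦under x14⟧ = {x4, x5, x7, x12, x16} ∩ {x2, x3, x5, x6, x7, x8, x9, x10, x12, x14, x15} = {x5, x7, x12}
… ∩ ⟦famous⟧ = {x5, x7, x12} ∩ {x2, x3, x5, x6, x7, x8, x10, x11, x12, x13, x14} = {x5, x7, x12}
So ⟦famous painter that won beside x8 under x14⟧ = {x5, x7, x12}.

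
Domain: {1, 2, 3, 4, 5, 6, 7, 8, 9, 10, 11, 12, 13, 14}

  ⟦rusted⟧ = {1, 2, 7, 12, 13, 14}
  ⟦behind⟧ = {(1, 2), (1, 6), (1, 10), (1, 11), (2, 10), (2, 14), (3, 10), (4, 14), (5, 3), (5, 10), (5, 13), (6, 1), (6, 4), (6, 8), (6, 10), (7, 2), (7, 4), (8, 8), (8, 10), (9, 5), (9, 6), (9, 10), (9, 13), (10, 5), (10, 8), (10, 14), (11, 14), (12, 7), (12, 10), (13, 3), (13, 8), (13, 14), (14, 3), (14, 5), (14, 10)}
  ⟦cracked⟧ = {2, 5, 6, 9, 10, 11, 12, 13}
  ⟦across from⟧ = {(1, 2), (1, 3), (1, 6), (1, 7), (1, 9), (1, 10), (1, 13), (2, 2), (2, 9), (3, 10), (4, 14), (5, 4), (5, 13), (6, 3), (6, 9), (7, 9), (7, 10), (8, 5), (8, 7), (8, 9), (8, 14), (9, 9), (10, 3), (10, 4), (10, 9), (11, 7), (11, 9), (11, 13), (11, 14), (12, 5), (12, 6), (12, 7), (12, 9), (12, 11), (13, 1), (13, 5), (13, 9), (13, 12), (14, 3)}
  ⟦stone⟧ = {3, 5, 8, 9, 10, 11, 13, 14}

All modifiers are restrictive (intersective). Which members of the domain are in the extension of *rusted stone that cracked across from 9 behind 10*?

⟦that cracked⟧ = ⟦cracked⟧ = {2, 5, 6, 9, 10, 11, 12, 13}
⟦across from 9⟧ = {x : ⟨x, 9⟩ ∈ ⟦across from⟧} = {1, 2, 6, 7, 8, 9, 10, 11, 12, 13}
⟦behind 10⟧ = {x : ⟨x, 10⟩ ∈ ⟦behind⟧} = {1, 2, 3, 5, 6, 8, 9, 12, 14}
⟦stone⟧ = {3, 5, 8, 9, 10, 11, 13, 14}
… ∩ ⟦that cracked⟧ = {3, 5, 8, 9, 10, 11, 13, 14} ∩ {2, 5, 6, 9, 10, 11, 12, 13} = {5, 9, 10, 11, 13}
… ∩ ⟦across from 9⟧ = {5, 9, 10, 11, 13} ∩ {1, 2, 6, 7, 8, 9, 10, 11, 12, 13} = {9, 10, 11, 13}
… ∩ ⟦behind 10⟧ = {9, 10, 11, 13} ∩ {1, 2, 3, 5, 6, 8, 9, 12, 14} = {9}
… ∩ ⟦rusted⟧ = {9} ∩ {1, 2, 7, 12, 13, 14} = ∅
So ⟦rusted stone that cracked across from 9 behind 10⟧ = {}.

{}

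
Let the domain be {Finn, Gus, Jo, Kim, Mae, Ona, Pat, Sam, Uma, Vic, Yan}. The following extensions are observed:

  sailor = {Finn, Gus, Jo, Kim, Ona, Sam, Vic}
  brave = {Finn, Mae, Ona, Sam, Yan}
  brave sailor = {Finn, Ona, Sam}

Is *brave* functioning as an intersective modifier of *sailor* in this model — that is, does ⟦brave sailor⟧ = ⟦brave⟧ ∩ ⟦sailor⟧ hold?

⟦brave⟧ ∩ ⟦sailor⟧ = {Finn, Mae, Ona, Sam, Yan} ∩ {Finn, Gus, Jo, Kim, Ona, Sam, Vic} = {Finn, Ona, Sam}
Observed ⟦brave sailor⟧ = {Finn, Ona, Sam}.
These coincide, so the modifier is intersective here.

yes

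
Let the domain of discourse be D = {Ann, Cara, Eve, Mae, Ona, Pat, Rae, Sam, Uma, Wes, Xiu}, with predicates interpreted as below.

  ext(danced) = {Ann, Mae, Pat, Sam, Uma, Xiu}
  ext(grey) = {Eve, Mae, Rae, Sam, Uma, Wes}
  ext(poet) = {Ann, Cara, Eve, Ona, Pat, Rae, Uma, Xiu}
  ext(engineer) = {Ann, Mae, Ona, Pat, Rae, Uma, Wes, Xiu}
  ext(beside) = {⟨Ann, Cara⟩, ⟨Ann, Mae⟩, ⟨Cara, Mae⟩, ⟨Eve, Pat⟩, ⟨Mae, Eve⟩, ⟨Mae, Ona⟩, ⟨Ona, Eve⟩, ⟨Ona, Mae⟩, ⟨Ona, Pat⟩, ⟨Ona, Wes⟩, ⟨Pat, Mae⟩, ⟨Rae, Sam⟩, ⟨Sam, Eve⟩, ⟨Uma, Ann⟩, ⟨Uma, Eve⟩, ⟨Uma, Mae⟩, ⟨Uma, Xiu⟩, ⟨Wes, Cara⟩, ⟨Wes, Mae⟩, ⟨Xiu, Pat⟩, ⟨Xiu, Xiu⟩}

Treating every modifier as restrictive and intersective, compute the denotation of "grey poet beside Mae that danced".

{Uma}

⟦beside Mae⟧ = {x : ⟨x, Mae⟩ ∈ ⟦beside⟧} = {Ann, Cara, Ona, Pat, Uma, Wes}
⟦that danced⟧ = ⟦danced⟧ = {Ann, Mae, Pat, Sam, Uma, Xiu}
⟦poet⟧ = {Ann, Cara, Eve, Ona, Pat, Rae, Uma, Xiu}
… ∩ ⟦beside Mae⟧ = {Ann, Cara, Eve, Ona, Pat, Rae, Uma, Xiu} ∩ {Ann, Cara, Ona, Pat, Uma, Wes} = {Ann, Cara, Ona, Pat, Uma}
… ∩ ⟦that danced⟧ = {Ann, Cara, Ona, Pat, Uma} ∩ {Ann, Mae, Pat, Sam, Uma, Xiu} = {Ann, Pat, Uma}
… ∩ ⟦grey⟧ = {Ann, Pat, Uma} ∩ {Eve, Mae, Rae, Sam, Uma, Wes} = {Uma}
So ⟦grey poet beside Mae that danced⟧ = {Uma}.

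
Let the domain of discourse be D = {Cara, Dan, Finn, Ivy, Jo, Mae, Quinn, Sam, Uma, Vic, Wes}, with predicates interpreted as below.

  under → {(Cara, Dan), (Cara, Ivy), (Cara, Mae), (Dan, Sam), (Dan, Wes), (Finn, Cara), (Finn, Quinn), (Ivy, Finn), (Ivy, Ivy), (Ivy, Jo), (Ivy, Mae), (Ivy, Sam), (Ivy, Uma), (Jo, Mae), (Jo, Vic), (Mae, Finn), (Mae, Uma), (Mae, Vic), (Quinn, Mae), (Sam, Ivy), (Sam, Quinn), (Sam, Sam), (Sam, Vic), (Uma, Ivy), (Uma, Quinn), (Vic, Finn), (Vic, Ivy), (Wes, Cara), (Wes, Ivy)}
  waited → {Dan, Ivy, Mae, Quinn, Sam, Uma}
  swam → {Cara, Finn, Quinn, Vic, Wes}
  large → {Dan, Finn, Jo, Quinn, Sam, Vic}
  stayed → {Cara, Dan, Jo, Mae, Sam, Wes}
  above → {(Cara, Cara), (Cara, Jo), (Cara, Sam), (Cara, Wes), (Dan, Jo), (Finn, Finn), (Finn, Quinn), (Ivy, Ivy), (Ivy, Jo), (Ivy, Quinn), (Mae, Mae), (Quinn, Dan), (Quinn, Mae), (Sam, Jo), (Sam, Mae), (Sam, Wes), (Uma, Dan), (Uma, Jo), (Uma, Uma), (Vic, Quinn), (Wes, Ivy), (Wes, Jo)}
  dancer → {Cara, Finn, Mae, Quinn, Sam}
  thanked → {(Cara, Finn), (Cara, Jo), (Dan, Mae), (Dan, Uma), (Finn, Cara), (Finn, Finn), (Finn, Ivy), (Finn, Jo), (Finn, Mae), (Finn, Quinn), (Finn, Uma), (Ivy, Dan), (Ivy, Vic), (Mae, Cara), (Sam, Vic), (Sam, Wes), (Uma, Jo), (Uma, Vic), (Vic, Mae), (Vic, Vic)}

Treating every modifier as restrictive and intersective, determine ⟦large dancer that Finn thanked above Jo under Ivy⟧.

⟦that Finn thanked⟧ = {x : ⟨Finn, x⟩ ∈ ⟦thanked⟧} = {Cara, Finn, Ivy, Jo, Mae, Quinn, Uma}
⟦above Jo⟧ = {x : ⟨x, Jo⟩ ∈ ⟦above⟧} = {Cara, Dan, Ivy, Sam, Uma, Wes}
⟦under Ivy⟧ = {x : ⟨x, Ivy⟩ ∈ ⟦under⟧} = {Cara, Ivy, Sam, Uma, Vic, Wes}
⟦dancer⟧ = {Cara, Finn, Mae, Quinn, Sam}
… ∩ ⟦that Finn thanked⟧ = {Cara, Finn, Mae, Quinn, Sam} ∩ {Cara, Finn, Ivy, Jo, Mae, Quinn, Uma} = {Cara, Finn, Mae, Quinn}
… ∩ ⟦above Jo⟧ = {Cara, Finn, Mae, Quinn} ∩ {Cara, Dan, Ivy, Sam, Uma, Wes} = {Cara}
… ∩ ⟦under Ivy⟧ = {Cara} ∩ {Cara, Ivy, Sam, Uma, Vic, Wes} = {Cara}
… ∩ ⟦large⟧ = {Cara} ∩ {Dan, Finn, Jo, Quinn, Sam, Vic} = ∅
So ⟦large dancer that Finn thanked above Jo under Ivy⟧ = ∅.

∅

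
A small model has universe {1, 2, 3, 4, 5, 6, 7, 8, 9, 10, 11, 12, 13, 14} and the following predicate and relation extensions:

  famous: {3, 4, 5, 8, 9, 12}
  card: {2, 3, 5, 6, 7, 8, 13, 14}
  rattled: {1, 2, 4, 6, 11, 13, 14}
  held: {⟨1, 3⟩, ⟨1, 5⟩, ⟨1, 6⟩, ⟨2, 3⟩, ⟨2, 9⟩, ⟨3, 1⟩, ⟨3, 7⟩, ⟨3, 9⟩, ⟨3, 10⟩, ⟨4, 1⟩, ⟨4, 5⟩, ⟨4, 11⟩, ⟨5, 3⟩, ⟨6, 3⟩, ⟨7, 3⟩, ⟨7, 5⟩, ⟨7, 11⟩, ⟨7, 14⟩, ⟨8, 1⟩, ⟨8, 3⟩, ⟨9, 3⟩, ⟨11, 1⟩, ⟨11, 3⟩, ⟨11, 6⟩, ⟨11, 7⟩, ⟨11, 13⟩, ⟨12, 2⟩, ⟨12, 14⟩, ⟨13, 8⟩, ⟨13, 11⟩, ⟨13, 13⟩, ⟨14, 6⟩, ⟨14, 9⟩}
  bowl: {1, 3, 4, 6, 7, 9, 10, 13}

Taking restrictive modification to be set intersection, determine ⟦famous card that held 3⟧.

{5, 8}

⟦that held 3⟧ = {x : ⟨x, 3⟩ ∈ ⟦held⟧} = {1, 2, 5, 6, 7, 8, 9, 11}
⟦card⟧ = {2, 3, 5, 6, 7, 8, 13, 14}
… ∩ ⟦that held 3⟧ = {2, 3, 5, 6, 7, 8, 13, 14} ∩ {1, 2, 5, 6, 7, 8, 9, 11} = {2, 5, 6, 7, 8}
… ∩ ⟦famous⟧ = {2, 5, 6, 7, 8} ∩ {3, 4, 5, 8, 9, 12} = {5, 8}
So ⟦famous card that held 3⟧ = {5, 8}.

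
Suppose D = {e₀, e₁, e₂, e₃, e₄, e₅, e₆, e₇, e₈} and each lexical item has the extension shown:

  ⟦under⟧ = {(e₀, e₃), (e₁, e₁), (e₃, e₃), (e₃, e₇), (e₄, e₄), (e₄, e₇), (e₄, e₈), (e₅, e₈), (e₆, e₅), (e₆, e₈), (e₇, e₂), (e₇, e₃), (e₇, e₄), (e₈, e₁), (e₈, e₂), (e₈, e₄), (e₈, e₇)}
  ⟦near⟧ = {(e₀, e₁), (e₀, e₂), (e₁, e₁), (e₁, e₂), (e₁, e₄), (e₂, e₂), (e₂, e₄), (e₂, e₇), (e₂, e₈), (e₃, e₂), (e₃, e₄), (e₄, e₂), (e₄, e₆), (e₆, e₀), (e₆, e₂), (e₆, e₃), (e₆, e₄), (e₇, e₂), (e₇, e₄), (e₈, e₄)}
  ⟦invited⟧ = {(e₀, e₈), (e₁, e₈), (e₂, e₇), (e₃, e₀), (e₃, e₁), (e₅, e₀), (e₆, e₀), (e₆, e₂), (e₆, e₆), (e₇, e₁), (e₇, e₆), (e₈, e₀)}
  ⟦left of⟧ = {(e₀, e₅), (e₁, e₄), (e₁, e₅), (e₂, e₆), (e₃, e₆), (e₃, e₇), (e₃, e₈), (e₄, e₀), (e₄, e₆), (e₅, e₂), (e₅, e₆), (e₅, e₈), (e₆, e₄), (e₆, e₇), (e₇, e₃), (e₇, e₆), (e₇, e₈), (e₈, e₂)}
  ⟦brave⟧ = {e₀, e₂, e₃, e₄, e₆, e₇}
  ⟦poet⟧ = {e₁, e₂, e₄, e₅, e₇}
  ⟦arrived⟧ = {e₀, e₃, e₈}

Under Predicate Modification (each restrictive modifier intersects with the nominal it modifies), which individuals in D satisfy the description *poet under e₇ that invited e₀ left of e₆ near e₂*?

∅

⟦under e₇⟧ = {x : ⟨x, e₇⟩ ∈ ⟦under⟧} = {e₃, e₄, e₈}
⟦that invited e₀⟧ = {x : ⟨x, e₀⟩ ∈ ⟦invited⟧} = {e₃, e₅, e₆, e₈}
⟦left of e₆⟧ = {x : ⟨x, e₆⟩ ∈ ⟦left of⟧} = {e₂, e₃, e₄, e₅, e₇}
⟦near e₂⟧ = {x : ⟨x, e₂⟩ ∈ ⟦near⟧} = {e₀, e₁, e₂, e₃, e₄, e₆, e₇}
⟦poet⟧ = {e₁, e₂, e₄, e₅, e₇}
… ∩ ⟦under e₇⟧ = {e₁, e₂, e₄, e₅, e₇} ∩ {e₃, e₄, e₈} = {e₄}
… ∩ ⟦that invited e₀⟧ = {e₄} ∩ {e₃, e₅, e₆, e₈} = ∅
… ∩ ⟦left of e₆⟧ = ∅ ∩ {e₂, e₃, e₄, e₅, e₇} = ∅
… ∩ ⟦near e₂⟧ = ∅ ∩ {e₀, e₁, e₂, e₃, e₄, e₆, e₇} = ∅
So ⟦poet under e₇ that invited e₀ left of e₆ near e₂⟧ = ∅.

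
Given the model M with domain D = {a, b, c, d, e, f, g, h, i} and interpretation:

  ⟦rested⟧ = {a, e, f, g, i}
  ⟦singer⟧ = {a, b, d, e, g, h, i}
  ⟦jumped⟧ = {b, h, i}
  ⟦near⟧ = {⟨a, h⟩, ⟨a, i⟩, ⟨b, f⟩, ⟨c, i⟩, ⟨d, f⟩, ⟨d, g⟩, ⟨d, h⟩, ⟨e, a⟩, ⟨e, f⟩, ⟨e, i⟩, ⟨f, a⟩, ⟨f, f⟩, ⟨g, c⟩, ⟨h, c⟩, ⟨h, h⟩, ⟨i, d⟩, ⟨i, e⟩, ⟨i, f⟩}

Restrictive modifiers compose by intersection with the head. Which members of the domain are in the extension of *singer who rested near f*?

⟦who rested⟧ = ⟦rested⟧ = {a, e, f, g, i}
⟦near f⟧ = {x : ⟨x, f⟩ ∈ ⟦near⟧} = {b, d, e, f, i}
⟦singer⟧ = {a, b, d, e, g, h, i}
… ∩ ⟦who rested⟧ = {a, b, d, e, g, h, i} ∩ {a, e, f, g, i} = {a, e, g, i}
… ∩ ⟦near f⟧ = {a, e, g, i} ∩ {b, d, e, f, i} = {e, i}
So ⟦singer who rested near f⟧ = {e, i}.

{e, i}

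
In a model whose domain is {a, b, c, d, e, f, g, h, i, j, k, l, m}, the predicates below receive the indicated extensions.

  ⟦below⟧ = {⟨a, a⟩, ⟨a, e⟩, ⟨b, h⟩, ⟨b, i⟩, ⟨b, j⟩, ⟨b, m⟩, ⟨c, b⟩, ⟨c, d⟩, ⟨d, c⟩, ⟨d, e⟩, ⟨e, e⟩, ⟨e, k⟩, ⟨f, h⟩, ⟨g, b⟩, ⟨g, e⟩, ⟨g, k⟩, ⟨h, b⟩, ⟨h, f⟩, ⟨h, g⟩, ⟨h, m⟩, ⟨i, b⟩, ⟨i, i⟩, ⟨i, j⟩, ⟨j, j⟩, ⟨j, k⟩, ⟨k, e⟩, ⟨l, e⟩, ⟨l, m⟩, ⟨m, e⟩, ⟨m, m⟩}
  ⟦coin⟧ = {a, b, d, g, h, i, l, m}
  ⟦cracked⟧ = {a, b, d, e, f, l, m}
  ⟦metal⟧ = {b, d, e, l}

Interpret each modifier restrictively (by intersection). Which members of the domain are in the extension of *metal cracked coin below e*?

{d, l}

⟦below e⟧ = {x : ⟨x, e⟩ ∈ ⟦below⟧} = {a, d, e, g, k, l, m}
⟦coin⟧ = {a, b, d, g, h, i, l, m}
… ∩ ⟦below e⟧ = {a, b, d, g, h, i, l, m} ∩ {a, d, e, g, k, l, m} = {a, d, g, l, m}
… ∩ ⟦metal⟧ = {a, d, g, l, m} ∩ {b, d, e, l} = {d, l}
… ∩ ⟦cracked⟧ = {d, l} ∩ {a, b, d, e, f, l, m} = {d, l}
So ⟦metal cracked coin below e⟧ = {d, l}.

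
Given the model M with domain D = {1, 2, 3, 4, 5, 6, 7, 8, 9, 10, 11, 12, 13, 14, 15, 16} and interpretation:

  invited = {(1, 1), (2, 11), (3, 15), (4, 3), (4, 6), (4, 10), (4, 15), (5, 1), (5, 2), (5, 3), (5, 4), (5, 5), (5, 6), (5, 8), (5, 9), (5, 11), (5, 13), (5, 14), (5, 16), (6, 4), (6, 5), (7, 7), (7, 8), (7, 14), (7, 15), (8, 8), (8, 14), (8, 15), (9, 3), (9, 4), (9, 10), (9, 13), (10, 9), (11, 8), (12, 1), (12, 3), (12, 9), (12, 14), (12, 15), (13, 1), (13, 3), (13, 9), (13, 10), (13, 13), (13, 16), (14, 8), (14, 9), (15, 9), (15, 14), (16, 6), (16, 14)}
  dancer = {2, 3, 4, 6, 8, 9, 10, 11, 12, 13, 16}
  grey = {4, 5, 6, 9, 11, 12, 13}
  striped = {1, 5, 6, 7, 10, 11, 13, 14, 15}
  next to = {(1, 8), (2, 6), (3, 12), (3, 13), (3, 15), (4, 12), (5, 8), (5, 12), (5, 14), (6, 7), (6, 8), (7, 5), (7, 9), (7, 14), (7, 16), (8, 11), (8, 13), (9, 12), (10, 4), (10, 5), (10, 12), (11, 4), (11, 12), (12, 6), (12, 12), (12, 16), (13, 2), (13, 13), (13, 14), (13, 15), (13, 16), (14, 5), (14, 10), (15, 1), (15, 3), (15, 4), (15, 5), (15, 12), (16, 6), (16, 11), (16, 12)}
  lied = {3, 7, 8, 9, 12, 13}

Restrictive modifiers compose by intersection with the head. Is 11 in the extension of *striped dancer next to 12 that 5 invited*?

yes

⟦next to 12⟧ = {x : ⟨x, 12⟩ ∈ ⟦next to⟧} = {3, 4, 5, 9, 10, 11, 12, 15, 16}
⟦that 5 invited⟧ = {x : ⟨5, x⟩ ∈ ⟦invited⟧} = {1, 2, 3, 4, 5, 6, 8, 9, 11, 13, 14, 16}
⟦dancer⟧ = {2, 3, 4, 6, 8, 9, 10, 11, 12, 13, 16}
… ∩ ⟦next to 12⟧ = {2, 3, 4, 6, 8, 9, 10, 11, 12, 13, 16} ∩ {3, 4, 5, 9, 10, 11, 12, 15, 16} = {3, 4, 9, 10, 11, 12, 16}
… ∩ ⟦that 5 invited⟧ = {3, 4, 9, 10, 11, 12, 16} ∩ {1, 2, 3, 4, 5, 6, 8, 9, 11, 13, 14, 16} = {3, 4, 9, 11, 16}
… ∩ ⟦striped⟧ = {3, 4, 9, 11, 16} ∩ {1, 5, 6, 7, 10, 11, 13, 14, 15} = {11}
⟦striped dancer next to 12 that 5 invited⟧ = {11}; 11 ∈ this set.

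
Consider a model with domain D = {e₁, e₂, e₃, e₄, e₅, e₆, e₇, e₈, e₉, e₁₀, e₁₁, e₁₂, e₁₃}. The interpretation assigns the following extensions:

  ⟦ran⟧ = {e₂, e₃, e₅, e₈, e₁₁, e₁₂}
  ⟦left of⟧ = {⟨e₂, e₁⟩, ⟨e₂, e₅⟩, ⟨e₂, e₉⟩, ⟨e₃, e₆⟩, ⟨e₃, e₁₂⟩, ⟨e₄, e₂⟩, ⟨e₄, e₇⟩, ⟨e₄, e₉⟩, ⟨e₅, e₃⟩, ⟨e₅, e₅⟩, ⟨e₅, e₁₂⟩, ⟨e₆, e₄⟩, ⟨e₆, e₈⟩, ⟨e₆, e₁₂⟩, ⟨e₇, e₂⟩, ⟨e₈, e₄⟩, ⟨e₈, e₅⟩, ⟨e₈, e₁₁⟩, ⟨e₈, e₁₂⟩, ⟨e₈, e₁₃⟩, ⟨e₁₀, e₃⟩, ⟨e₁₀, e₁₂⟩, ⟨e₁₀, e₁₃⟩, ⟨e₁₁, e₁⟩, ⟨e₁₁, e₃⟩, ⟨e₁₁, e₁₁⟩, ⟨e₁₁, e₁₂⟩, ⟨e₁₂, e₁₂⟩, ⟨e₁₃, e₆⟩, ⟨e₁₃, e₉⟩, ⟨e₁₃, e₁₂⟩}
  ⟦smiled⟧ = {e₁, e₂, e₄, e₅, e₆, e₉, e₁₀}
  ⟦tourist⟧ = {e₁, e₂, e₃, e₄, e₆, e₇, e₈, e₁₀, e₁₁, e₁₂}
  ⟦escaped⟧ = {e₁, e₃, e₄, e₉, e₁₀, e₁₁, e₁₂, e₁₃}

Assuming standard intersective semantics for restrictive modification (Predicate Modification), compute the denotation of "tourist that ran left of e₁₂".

⟦that ran⟧ = ⟦ran⟧ = {e₂, e₃, e₅, e₈, e₁₁, e₁₂}
⟦left of e₁₂⟧ = {x : ⟨x, e₁₂⟩ ∈ ⟦left of⟧} = {e₃, e₅, e₆, e₈, e₁₀, e₁₁, e₁₂, e₁₃}
⟦tourist⟧ = {e₁, e₂, e₃, e₄, e₆, e₇, e₈, e₁₀, e₁₁, e₁₂}
… ∩ ⟦that ran⟧ = {e₁, e₂, e₃, e₄, e₆, e₇, e₈, e₁₀, e₁₁, e₁₂} ∩ {e₂, e₃, e₅, e₈, e₁₁, e₁₂} = {e₂, e₃, e₈, e₁₁, e₁₂}
… ∩ ⟦left of e₁₂⟧ = {e₂, e₃, e₈, e₁₁, e₁₂} ∩ {e₃, e₅, e₆, e₈, e₁₀, e₁₁, e₁₂, e₁₃} = {e₃, e₈, e₁₁, e₁₂}
So ⟦tourist that ran left of e₁₂⟧ = {e₃, e₈, e₁₁, e₁₂}.

{e₃, e₈, e₁₁, e₁₂}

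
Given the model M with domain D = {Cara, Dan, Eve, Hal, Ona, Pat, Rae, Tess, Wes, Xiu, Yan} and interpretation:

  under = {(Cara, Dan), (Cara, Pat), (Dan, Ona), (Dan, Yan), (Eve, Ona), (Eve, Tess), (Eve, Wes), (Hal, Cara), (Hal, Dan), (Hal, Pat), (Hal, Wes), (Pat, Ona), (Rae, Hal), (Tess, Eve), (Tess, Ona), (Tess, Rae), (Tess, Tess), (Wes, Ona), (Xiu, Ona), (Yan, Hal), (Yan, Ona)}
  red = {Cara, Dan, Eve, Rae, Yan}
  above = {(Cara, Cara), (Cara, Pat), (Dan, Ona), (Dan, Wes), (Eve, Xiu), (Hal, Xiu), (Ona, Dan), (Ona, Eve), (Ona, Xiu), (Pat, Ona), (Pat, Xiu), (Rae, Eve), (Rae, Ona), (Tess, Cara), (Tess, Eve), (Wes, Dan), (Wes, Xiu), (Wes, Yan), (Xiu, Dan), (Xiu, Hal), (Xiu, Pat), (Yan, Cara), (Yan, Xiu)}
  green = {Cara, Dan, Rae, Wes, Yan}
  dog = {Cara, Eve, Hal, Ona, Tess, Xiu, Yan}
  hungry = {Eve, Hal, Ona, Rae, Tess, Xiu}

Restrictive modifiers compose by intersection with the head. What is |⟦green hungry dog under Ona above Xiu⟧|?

⟦under Ona⟧ = {x : ⟨x, Ona⟩ ∈ ⟦under⟧} = {Dan, Eve, Pat, Tess, Wes, Xiu, Yan}
⟦above Xiu⟧ = {x : ⟨x, Xiu⟩ ∈ ⟦above⟧} = {Eve, Hal, Ona, Pat, Wes, Yan}
⟦dog⟧ = {Cara, Eve, Hal, Ona, Tess, Xiu, Yan}
… ∩ ⟦under Ona⟧ = {Cara, Eve, Hal, Ona, Tess, Xiu, Yan} ∩ {Dan, Eve, Pat, Tess, Wes, Xiu, Yan} = {Eve, Tess, Xiu, Yan}
… ∩ ⟦above Xiu⟧ = {Eve, Tess, Xiu, Yan} ∩ {Eve, Hal, Ona, Pat, Wes, Yan} = {Eve, Yan}
… ∩ ⟦green⟧ = {Eve, Yan} ∩ {Cara, Dan, Rae, Wes, Yan} = {Yan}
… ∩ ⟦hungry⟧ = {Yan} ∩ {Eve, Hal, Ona, Rae, Tess, Xiu} = ∅
⟦green hungry dog under Ona above Xiu⟧ = ∅, so the cardinality is 0.

0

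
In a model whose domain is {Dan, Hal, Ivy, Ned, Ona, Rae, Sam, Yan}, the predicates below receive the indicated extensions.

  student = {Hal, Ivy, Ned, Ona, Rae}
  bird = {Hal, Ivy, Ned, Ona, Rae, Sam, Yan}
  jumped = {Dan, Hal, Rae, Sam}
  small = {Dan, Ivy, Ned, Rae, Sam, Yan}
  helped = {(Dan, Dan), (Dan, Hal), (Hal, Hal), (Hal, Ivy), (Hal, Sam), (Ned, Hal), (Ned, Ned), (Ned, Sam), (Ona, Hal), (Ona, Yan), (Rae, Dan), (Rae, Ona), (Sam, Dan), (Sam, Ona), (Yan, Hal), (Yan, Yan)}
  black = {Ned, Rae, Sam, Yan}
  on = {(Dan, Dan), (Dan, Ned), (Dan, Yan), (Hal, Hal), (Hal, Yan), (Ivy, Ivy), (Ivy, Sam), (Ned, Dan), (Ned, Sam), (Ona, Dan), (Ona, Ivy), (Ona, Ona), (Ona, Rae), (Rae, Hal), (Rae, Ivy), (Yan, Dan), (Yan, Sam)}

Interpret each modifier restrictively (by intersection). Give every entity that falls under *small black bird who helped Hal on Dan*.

{Ned, Yan}

⟦who helped Hal⟧ = {x : ⟨x, Hal⟩ ∈ ⟦helped⟧} = {Dan, Hal, Ned, Ona, Yan}
⟦on Dan⟧ = {x : ⟨x, Dan⟩ ∈ ⟦on⟧} = {Dan, Ned, Ona, Yan}
⟦bird⟧ = {Hal, Ivy, Ned, Ona, Rae, Sam, Yan}
… ∩ ⟦who helped Hal⟧ = {Hal, Ivy, Ned, Ona, Rae, Sam, Yan} ∩ {Dan, Hal, Ned, Ona, Yan} = {Hal, Ned, Ona, Yan}
… ∩ ⟦on Dan⟧ = {Hal, Ned, Ona, Yan} ∩ {Dan, Ned, Ona, Yan} = {Ned, Ona, Yan}
… ∩ ⟦small⟧ = {Ned, Ona, Yan} ∩ {Dan, Ivy, Ned, Rae, Sam, Yan} = {Ned, Yan}
… ∩ ⟦black⟧ = {Ned, Yan} ∩ {Ned, Rae, Sam, Yan} = {Ned, Yan}
So ⟦small black bird who helped Hal on Dan⟧ = {Ned, Yan}.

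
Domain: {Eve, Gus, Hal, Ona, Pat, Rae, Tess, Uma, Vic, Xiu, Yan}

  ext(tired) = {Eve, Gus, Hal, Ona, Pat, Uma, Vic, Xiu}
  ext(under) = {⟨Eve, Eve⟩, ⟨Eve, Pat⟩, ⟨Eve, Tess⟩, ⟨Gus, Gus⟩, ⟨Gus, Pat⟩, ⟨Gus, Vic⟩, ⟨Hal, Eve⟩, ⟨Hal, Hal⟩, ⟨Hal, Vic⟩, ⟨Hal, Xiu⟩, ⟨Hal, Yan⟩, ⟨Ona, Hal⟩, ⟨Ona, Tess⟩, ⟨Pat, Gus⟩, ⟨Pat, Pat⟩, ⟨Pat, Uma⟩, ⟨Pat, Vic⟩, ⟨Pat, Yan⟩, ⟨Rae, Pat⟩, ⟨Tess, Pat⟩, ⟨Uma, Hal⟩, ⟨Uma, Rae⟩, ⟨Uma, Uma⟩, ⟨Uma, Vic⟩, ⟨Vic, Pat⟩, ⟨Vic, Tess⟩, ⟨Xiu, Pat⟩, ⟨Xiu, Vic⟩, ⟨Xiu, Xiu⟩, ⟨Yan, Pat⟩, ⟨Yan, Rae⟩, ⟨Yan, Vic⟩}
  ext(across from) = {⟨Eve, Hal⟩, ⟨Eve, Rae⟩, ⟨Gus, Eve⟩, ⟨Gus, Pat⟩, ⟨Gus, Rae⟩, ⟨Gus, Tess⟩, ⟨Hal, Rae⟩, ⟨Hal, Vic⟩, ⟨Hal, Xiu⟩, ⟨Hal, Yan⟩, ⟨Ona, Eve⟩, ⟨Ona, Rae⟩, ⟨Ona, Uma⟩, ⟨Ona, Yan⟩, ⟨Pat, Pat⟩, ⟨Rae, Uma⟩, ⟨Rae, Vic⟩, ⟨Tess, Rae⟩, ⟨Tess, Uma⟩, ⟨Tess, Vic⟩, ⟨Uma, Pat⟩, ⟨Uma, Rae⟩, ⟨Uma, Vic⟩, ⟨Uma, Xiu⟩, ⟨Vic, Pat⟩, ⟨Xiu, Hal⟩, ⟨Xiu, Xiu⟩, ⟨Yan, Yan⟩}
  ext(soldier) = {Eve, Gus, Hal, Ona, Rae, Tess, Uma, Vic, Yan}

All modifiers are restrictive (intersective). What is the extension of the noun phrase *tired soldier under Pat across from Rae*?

{Eve, Gus}

⟦under Pat⟧ = {x : ⟨x, Pat⟩ ∈ ⟦under⟧} = {Eve, Gus, Pat, Rae, Tess, Vic, Xiu, Yan}
⟦across from Rae⟧ = {x : ⟨x, Rae⟩ ∈ ⟦across from⟧} = {Eve, Gus, Hal, Ona, Tess, Uma}
⟦soldier⟧ = {Eve, Gus, Hal, Ona, Rae, Tess, Uma, Vic, Yan}
… ∩ ⟦under Pat⟧ = {Eve, Gus, Hal, Ona, Rae, Tess, Uma, Vic, Yan} ∩ {Eve, Gus, Pat, Rae, Tess, Vic, Xiu, Yan} = {Eve, Gus, Rae, Tess, Vic, Yan}
… ∩ ⟦across from Rae⟧ = {Eve, Gus, Rae, Tess, Vic, Yan} ∩ {Eve, Gus, Hal, Ona, Tess, Uma} = {Eve, Gus, Tess}
… ∩ ⟦tired⟧ = {Eve, Gus, Tess} ∩ {Eve, Gus, Hal, Ona, Pat, Uma, Vic, Xiu} = {Eve, Gus}
So ⟦tired soldier under Pat across from Rae⟧ = {Eve, Gus}.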